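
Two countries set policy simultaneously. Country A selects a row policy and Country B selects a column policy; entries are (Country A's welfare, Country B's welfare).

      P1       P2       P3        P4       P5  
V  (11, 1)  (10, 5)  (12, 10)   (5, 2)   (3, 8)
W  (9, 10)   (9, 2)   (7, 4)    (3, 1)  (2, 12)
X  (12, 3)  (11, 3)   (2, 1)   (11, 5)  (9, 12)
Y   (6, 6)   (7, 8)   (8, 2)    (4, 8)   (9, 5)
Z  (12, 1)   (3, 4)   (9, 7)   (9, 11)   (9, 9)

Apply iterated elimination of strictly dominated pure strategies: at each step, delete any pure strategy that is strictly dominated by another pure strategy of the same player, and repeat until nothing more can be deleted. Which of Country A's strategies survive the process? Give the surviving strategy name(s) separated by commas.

V, X, Y, Z

For Country A, V strictly dominates W on the remaining columns (P1: 11>9, P2: 10>9, P3: 12>7, P4: 5>3, P5: 3>2); eliminate W.
For Country B, P4 strictly dominates P1 on the remaining rows (V: 2>1, X: 5>3, Y: 8>6, Z: 11>1); eliminate P1.
Among the remaining strategies, none is strictly dominated by another pure strategy of the same player, so the elimination stops.
Surviving strategies — Country A: {V, X, Y, Z}; Country B: {P2, P3, P4, P5}.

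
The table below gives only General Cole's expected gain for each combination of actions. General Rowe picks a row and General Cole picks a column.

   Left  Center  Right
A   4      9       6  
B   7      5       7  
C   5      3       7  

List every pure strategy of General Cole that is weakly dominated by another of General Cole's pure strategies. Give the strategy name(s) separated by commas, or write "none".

Left

Right weakly dominates Left — A: 6>4, B: 7=7, C: 7>5.
Center is not dominated — it holds its own against Left at A (9>4); Right at A (9>6).
Right: no other strategy beats it everywhere (Left at A (6>4); Center at B (7>5)).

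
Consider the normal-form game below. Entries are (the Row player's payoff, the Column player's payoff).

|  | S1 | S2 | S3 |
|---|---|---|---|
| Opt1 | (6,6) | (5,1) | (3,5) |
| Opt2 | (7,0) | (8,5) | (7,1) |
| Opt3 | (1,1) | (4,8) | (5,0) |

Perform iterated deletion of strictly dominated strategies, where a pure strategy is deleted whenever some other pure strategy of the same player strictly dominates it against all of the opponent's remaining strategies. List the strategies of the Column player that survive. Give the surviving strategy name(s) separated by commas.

S2

The Row player's strategy Opt1 is strictly dominated by Opt2 (S1: 7>6, S2: 8>5, S3: 7>3) and is removed.
The Row player's strategy Opt3 is strictly dominated by Opt2 (S1: 7>1, S2: 8>4, S3: 7>5) and is removed.
The Column player's strategy S1 is strictly dominated by S2 (Opt2: 5>0) and is removed.
For the Column player, S2 strictly dominates S3 on the remaining rows (Opt2: 5>1); eliminate S3.
Among the remaining strategies, none is strictly dominated by another pure strategy of the same player, so the elimination stops.
Surviving strategies — the Row player: {Opt2}; the Column player: {S2}.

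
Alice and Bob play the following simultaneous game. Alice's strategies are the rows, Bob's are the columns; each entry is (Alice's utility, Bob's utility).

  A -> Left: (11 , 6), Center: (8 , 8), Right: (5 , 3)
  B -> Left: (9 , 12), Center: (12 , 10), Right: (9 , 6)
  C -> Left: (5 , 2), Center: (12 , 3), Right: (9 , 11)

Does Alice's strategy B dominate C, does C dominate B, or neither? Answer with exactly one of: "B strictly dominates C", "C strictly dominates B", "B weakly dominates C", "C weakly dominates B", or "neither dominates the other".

B's payoffs vs C's, by Bob's action — Left: 9>5, Center: 12=12, Right: 9=9.
B is at least as good everywhere and strictly better somewhere (tied only at Center, Right), so B weakly but not strictly dominates C.

B weakly dominates C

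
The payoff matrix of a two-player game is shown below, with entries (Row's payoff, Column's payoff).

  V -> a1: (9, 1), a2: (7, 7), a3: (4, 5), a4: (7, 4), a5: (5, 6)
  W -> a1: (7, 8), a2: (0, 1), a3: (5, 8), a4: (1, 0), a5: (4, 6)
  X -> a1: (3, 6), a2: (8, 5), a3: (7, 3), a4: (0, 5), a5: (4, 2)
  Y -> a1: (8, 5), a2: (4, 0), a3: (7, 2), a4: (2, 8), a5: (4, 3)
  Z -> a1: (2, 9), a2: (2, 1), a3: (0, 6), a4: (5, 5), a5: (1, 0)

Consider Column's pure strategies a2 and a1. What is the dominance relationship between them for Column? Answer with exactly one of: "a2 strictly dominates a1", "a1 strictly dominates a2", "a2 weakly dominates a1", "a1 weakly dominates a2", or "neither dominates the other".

neither dominates the other

Compare a2 to a1 across every action of Row: V: 7>1, W: 1<8, X: 5<6, Y: 0<5, Z: 1<9.
a2 does better at V but worse at W, X, Y, Z; neither strategy dominates the other.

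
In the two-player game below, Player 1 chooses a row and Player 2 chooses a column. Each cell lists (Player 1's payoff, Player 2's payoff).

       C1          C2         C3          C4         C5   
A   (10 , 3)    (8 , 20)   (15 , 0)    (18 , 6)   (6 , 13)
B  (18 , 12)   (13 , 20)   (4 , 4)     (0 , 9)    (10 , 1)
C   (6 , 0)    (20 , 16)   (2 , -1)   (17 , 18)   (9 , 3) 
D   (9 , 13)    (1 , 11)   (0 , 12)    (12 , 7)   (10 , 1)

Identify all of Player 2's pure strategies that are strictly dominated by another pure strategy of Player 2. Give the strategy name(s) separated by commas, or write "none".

C3, C5

Nothing dominates C1: C2 at D (13>11); C3 at A (3>0); C4 at B (12>9); C5 at B (12>1).
Nothing dominates C2: C1 at A (20>3); C3 at A (20>0); C4 at A (20>6); C5 at A (20>13).
C3 is strictly dominated by C1 (A: 3>0, B: 12>4, C: 0>-1, D: 13>12).
C4: no other strategy beats it everywhere (C1 at A (6>3); C2 at C (18>16); C3 at A (6>0); C5 at B (9>1)).
C5: dominated, since C2 does at least as well everywhere (A: 20>13, B: 20>1, C: 16>3, D: 11>1).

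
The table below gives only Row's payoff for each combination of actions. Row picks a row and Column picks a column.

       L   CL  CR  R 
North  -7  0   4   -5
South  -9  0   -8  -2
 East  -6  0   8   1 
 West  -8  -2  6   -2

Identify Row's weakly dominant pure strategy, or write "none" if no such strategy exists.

East

East vs North: L: -6>-7, CL: 0=0, CR: 8>4, R: 1>-5.
East vs South: L: -6>-9, CL: 0=0, CR: 8>-8, R: 1>-2.
East vs West: L: -6>-8, CL: 0>-2, CR: 8>6, R: 1>-2.
East is at least as good as every other strategy against every opponent action, so it is weakly dominant.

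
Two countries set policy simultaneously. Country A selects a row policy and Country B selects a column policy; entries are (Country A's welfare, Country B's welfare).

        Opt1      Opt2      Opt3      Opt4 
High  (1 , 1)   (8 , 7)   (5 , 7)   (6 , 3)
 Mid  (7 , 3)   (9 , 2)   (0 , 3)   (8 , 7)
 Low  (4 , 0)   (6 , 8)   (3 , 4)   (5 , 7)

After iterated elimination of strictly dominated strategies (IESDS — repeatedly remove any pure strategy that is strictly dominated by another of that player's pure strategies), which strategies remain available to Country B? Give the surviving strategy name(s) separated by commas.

Column Opt1 is eliminated: Opt4 beats it against every remaining row (High: 3>1, Mid: 7>3, Low: 7>0).
Country A's strategy Low is strictly dominated by High (Opt2: 8>6, Opt3: 5>3, Opt4: 6>5) and is removed.
Among the remaining strategies, none is strictly dominated by another pure strategy of the same player, so the elimination stops.
Surviving strategies — Country A: {High, Mid}; Country B: {Opt2, Opt3, Opt4}.

Opt2, Opt3, Opt4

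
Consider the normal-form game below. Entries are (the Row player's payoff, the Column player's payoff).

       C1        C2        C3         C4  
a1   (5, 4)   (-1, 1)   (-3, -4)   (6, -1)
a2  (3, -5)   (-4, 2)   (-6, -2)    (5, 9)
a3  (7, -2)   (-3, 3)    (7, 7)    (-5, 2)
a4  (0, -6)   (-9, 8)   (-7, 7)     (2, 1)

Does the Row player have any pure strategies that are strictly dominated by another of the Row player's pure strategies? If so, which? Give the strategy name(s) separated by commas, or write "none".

a2, a4

Nothing dominates a1: a2 at C1 (5>3); a3 at C2 (-1>-3); a4 at C1 (5>0).
a1 strictly dominates a2 — C1: 5>3, C2: -1>-4, C3: -3>-6, C4: 6>5.
Nothing dominates a3: a1 at C1 (7>5); a2 at C1 (7>3); a4 at C1 (7>0).
a4 is strictly dominated by a1 (C1: 5>0, C2: -1>-9, C3: -3>-7, C4: 6>2).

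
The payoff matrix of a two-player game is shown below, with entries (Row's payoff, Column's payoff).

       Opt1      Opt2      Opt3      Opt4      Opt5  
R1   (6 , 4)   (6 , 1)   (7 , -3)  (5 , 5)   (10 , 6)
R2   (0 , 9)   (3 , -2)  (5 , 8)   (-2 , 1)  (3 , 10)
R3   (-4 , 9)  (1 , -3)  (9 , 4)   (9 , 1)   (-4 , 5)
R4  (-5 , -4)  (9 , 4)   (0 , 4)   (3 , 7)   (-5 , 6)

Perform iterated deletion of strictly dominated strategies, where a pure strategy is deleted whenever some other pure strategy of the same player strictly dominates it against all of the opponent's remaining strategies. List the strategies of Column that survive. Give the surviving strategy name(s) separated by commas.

Row R2 is eliminated: R1 beats it against every remaining column (Opt1: 6>0, Opt2: 6>3, Opt3: 7>5, Opt4: 5>-2, Opt5: 10>3).
Column Opt2 is eliminated: Opt4 beats it against every remaining row (R1: 5>1, R3: 1>-3, R4: 7>4).
Row's strategy R4 is strictly dominated by R1 (Opt1: 6>-5, Opt3: 7>0, Opt4: 5>3, Opt5: 10>-5) and is removed.
Column's strategy Opt3 is strictly dominated by Opt1 (R1: 4>-3, R3: 9>4) and is removed.
For Column, Opt5 strictly dominates Opt4 on the remaining rows (R1: 6>5, R3: 5>1); eliminate Opt4.
Row R3 is eliminated: R1 beats it against every remaining column (Opt1: 6>-4, Opt5: 10>-4).
Column Opt1 is eliminated: Opt5 beats it against every remaining row (R1: 6>4).
Among the remaining strategies, none is strictly dominated by another pure strategy of the same player, so the elimination stops.
Surviving strategies — Row: {R1}; Column: {Opt5}.

Opt5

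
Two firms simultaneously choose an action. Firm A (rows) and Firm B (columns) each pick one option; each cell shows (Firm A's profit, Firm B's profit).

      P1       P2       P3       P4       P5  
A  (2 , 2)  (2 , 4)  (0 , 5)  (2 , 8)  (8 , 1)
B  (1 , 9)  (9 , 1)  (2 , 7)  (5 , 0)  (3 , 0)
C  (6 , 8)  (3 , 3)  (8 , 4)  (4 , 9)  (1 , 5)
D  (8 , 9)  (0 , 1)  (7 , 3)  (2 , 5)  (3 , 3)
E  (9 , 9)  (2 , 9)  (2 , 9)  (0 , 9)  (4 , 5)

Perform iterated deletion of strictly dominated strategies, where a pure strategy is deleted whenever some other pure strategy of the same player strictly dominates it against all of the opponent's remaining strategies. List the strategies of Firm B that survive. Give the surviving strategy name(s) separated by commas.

For Firm B, P1 strictly dominates P5 on the remaining rows (A: 2>1, B: 9>0, C: 8>5, D: 9>3, E: 9>5); eliminate P5.
Row A is eliminated: C beats it against every remaining column (P1: 6>2, P2: 3>2, P3: 8>0, P4: 4>2).
Among the remaining strategies, none is strictly dominated by another pure strategy of the same player, so the elimination stops.
Surviving strategies — Firm A: {B, C, D, E}; Firm B: {P1, P2, P3, P4}.

P1, P2, P3, P4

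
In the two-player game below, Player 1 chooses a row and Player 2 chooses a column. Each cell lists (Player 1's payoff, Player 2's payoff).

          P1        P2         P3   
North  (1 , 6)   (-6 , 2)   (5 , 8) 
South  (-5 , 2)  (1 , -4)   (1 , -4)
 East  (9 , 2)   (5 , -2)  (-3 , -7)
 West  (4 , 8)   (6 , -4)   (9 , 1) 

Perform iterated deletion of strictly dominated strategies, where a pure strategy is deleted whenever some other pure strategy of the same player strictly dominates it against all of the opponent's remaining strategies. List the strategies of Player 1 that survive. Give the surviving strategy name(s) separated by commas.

For Player 1, West strictly dominates North on the remaining columns (P1: 4>1, P2: 6>-6, P3: 9>5); eliminate North.
For Player 1, West strictly dominates South on the remaining columns (P1: 4>-5, P2: 6>1, P3: 9>1); eliminate South.
For Player 2, P1 strictly dominates P2 on the remaining rows (East: 2>-2, West: 8>-4); eliminate P2.
Player 2's strategy P3 is strictly dominated by P1 (East: 2>-7, West: 8>1) and is removed.
Player 1's strategy West is strictly dominated by East (P1: 9>4) and is removed.
Among the remaining strategies, none is strictly dominated by another pure strategy of the same player, so the elimination stops.
Surviving strategies — Player 1: {East}; Player 2: {P1}.

East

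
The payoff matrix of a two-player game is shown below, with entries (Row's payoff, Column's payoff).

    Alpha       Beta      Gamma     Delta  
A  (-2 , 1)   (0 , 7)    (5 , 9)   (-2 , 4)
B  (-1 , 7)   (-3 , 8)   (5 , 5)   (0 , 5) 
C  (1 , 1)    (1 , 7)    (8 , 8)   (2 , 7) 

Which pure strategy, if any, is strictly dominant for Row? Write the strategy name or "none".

C

C vs A: Alpha: 1>-2, Beta: 1>0, Gamma: 8>5, Delta: 2>-2.
C vs B: Alpha: 1>-1, Beta: 1>-3, Gamma: 8>5, Delta: 2>0.
C strictly beats every other strategy against every opponent action, so it is strictly dominant.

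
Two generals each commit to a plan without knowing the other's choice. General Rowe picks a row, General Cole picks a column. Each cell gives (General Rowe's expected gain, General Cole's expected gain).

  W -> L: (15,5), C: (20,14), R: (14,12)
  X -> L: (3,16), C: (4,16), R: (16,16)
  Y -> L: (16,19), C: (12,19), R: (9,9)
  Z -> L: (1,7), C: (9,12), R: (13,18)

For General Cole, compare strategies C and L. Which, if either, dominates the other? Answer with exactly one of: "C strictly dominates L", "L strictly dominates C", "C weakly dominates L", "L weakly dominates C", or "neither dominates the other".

C's payoffs vs L's, by General Rowe's action — W: 14>5, X: 16=16, Y: 19=19, Z: 12>7.
C is at least as good everywhere and strictly better somewhere (tied only at X, Y), so C weakly but not strictly dominates L.

C weakly dominates L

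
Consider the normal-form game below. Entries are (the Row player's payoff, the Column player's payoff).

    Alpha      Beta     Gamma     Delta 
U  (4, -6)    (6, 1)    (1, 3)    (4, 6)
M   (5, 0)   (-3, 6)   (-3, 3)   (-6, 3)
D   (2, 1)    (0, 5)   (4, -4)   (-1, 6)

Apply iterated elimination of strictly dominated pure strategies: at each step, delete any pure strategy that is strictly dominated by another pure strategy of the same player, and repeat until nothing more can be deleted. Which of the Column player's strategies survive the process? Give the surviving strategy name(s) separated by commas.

Delta

For the Column player, Beta strictly dominates Alpha on the remaining rows (U: 1>-6, M: 6>0, D: 5>1); eliminate Alpha.
The Row player's strategy M is strictly dominated by U (Beta: 6>-3, Gamma: 1>-3, Delta: 4>-6) and is removed.
For the Column player, Delta strictly dominates Beta on the remaining rows (U: 6>1, D: 6>5); eliminate Beta.
The Column player's strategy Gamma is strictly dominated by Delta (U: 6>3, D: 6>-4) and is removed.
The Row player's strategy D is strictly dominated by U (Delta: 4>-1) and is removed.
Among the remaining strategies, none is strictly dominated by another pure strategy of the same player, so the elimination stops.
Surviving strategies — the Row player: {U}; the Column player: {Delta}.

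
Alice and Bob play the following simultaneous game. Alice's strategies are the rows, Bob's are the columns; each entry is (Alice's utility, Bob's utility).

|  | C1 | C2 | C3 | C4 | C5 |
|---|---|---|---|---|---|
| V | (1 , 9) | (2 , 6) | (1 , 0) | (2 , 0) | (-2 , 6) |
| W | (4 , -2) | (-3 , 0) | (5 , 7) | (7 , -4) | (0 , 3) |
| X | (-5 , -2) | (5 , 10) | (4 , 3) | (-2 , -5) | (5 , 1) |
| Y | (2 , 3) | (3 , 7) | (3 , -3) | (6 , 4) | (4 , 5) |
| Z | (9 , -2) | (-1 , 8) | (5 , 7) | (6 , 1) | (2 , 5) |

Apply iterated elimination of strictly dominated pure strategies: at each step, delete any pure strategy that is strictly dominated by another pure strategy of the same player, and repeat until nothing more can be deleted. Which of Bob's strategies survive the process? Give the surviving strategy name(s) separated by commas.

Row V is eliminated: Y beats it against every remaining column (C1: 2>1, C2: 3>2, C3: 3>1, C4: 6>2, C5: 4>-2).
For Bob, C2 strictly dominates C1 on the remaining rows (W: 0>-2, X: 10>-2, Y: 7>3, Z: 8>-2); eliminate C1.
For Bob, C2 strictly dominates C4 on the remaining rows (W: 0>-4, X: 10>-5, Y: 7>4, Z: 8>1); eliminate C4.
For Alice, X strictly dominates Y on the remaining columns (C2: 5>3, C3: 4>3, C5: 5>4); eliminate Y.
Bob's strategy C5 is strictly dominated by C3 (W: 7>3, X: 3>1, Z: 7>5) and is removed.
Among the remaining strategies, none is strictly dominated by another pure strategy of the same player, so the elimination stops.
Surviving strategies — Alice: {W, X, Z}; Bob: {C2, C3}.

C2, C3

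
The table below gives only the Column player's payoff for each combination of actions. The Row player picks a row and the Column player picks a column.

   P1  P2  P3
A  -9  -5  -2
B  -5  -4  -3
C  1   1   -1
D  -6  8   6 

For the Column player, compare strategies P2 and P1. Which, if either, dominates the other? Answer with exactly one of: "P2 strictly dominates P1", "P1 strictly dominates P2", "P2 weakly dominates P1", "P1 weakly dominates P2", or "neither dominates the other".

P2 weakly dominates P1

P2's payoffs vs P1's, by the Row player's action — A: -5>-9, B: -4>-5, C: 1=1, D: 8>-6.
P2 is at least as good everywhere and strictly better somewhere (tied only at C), so P2 weakly but not strictly dominates P1.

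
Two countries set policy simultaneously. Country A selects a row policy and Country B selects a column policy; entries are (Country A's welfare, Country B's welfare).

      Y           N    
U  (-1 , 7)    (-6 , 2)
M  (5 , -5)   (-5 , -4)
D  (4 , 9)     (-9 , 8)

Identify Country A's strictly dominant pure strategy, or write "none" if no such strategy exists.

M

M vs U: Y: 5>-1, N: -5>-6.
M vs D: Y: 5>4, N: -5>-9.
M strictly beats every other strategy against every opponent action, so it is strictly dominant.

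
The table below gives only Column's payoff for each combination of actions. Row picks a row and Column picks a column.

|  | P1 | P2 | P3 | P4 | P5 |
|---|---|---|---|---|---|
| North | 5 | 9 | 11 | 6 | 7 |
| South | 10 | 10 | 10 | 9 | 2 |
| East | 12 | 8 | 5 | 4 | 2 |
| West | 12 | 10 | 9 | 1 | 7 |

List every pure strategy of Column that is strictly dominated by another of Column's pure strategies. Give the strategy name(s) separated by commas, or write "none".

Nothing dominates P1: P2 at South (10=10); P3 at South (10=10); P4 at South (10>9); P5 at South (10>2).
P2 is not dominated — it holds its own against P1 at North (9>5); P3 at South (10=10); P4 at North (9>6); P5 at North (9>7).
P3: no other strategy beats it everywhere (P1 at North (11>5); P2 at North (11>9); P4 at North (11>6); P5 at North (11>7)).
P2 strictly dominates P4 — North: 9>6, South: 10>9, East: 8>4, West: 10>1.
P5 is strictly dominated by P2 (North: 9>7, South: 10>2, East: 8>2, West: 10>7).

P4, P5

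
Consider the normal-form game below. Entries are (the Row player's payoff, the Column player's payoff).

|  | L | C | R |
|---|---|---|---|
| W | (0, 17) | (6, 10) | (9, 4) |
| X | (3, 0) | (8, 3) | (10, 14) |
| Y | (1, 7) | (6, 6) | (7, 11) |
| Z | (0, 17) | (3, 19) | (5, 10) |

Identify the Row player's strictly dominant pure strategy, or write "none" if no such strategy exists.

X

X vs W: L: 3>0, C: 8>6, R: 10>9.
X vs Y: L: 3>1, C: 8>6, R: 10>7.
X vs Z: L: 3>0, C: 8>3, R: 10>5.
X strictly beats every other strategy against every opponent action, so it is strictly dominant.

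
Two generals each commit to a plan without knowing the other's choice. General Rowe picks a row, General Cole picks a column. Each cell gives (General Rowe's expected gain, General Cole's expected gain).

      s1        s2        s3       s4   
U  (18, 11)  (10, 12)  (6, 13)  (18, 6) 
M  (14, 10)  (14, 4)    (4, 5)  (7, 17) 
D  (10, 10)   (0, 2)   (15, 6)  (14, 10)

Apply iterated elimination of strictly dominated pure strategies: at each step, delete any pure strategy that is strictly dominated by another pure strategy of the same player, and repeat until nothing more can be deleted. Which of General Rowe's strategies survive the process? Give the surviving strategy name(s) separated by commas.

U, D

Column s2 is eliminated: s3 beats it against every remaining row (U: 13>12, M: 5>4, D: 6>2).
General Rowe's strategy M is strictly dominated by U (s1: 18>14, s3: 6>4, s4: 18>7) and is removed.
Among the remaining strategies, none is strictly dominated by another pure strategy of the same player, so the elimination stops.
Surviving strategies — General Rowe: {U, D}; General Cole: {s1, s3, s4}.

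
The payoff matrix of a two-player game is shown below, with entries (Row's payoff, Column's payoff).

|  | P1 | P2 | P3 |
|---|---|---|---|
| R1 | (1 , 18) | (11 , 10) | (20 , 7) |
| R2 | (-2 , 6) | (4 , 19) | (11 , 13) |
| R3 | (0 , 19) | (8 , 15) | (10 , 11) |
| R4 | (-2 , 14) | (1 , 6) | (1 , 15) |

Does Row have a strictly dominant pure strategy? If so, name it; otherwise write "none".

R1

R1 vs R2: P1: 1>-2, P2: 11>4, P3: 20>11.
R1 vs R3: P1: 1>0, P2: 11>8, P3: 20>10.
R1 vs R4: P1: 1>-2, P2: 11>1, P3: 20>1.
R1 strictly beats every other strategy against every opponent action, so it is strictly dominant.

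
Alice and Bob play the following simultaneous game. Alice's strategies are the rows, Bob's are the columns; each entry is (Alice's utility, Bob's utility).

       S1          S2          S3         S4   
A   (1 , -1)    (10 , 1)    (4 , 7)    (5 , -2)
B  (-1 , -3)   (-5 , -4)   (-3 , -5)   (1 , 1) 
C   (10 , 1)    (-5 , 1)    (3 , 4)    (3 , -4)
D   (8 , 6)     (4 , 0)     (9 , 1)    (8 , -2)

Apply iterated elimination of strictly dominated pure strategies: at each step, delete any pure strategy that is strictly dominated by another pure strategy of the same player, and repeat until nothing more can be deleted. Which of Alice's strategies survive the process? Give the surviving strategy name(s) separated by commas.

C, D

For Alice, A strictly dominates B on the remaining columns (S1: 1>-1, S2: 10>-5, S3: 4>-3, S4: 5>1); eliminate B.
For Bob, S3 strictly dominates S2 on the remaining rows (A: 7>1, C: 4>1, D: 1>0); eliminate S2.
Row A is eliminated: D beats it against every remaining column (S1: 8>1, S3: 9>4, S4: 8>5).
Column S4 is eliminated: S1 beats it against every remaining row (C: 1>-4, D: 6>-2).
Among the remaining strategies, none is strictly dominated by another pure strategy of the same player, so the elimination stops.
Surviving strategies — Alice: {C, D}; Bob: {S1, S3}.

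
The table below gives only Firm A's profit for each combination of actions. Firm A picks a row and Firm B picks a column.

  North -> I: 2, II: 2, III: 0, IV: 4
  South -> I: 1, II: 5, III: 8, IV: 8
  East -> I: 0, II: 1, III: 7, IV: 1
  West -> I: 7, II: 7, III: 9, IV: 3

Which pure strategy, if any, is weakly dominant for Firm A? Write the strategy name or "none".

North fails to dominate South at II (2<5).
South fails to dominate North at I (1<2).
East fails to dominate North at I (0<2).
West fails to dominate North at IV (3<4).
No single strategy dominates all the others.

none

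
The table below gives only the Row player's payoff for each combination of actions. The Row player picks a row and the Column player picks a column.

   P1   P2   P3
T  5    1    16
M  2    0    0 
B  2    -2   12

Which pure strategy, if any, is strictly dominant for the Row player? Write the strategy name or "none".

T

T vs M: P1: 5>2, P2: 1>0, P3: 16>0.
T vs B: P1: 5>2, P2: 1>-2, P3: 16>12.
T strictly beats every other strategy against every opponent action, so it is strictly dominant.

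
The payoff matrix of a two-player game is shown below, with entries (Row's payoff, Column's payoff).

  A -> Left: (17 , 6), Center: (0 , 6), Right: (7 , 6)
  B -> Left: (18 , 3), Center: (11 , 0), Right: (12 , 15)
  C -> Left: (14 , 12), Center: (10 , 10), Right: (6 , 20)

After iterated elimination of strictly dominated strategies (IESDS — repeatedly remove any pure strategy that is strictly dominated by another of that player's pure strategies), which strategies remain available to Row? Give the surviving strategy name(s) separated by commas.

B

Row A is eliminated: B beats it against every remaining column (Left: 18>17, Center: 11>0, Right: 12>7).
For Row, B strictly dominates C on the remaining columns (Left: 18>14, Center: 11>10, Right: 12>6); eliminate C.
Column's strategy Left is strictly dominated by Right (B: 15>3) and is removed.
Column's strategy Center is strictly dominated by Right (B: 15>0) and is removed.
Among the remaining strategies, none is strictly dominated by another pure strategy of the same player, so the elimination stops.
Surviving strategies — Row: {B}; Column: {Right}.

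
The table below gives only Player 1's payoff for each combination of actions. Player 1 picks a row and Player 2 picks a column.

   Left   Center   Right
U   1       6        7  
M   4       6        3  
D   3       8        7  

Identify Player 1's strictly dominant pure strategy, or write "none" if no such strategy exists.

U fails to dominate M at Left (1<4).
M fails to dominate U at Center (6=6).
D fails to dominate U at Right (7=7).
No single strategy dominates all the others.

none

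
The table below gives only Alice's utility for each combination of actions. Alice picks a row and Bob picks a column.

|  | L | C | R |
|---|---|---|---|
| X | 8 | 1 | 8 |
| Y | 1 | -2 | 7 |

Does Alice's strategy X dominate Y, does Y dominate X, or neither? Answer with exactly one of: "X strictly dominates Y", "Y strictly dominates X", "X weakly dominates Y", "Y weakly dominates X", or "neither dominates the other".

X strictly dominates Y

X's payoffs vs Y's, by Bob's action — L: 8>1, C: 1>-2, R: 8>7.
Every comparison favours X, so X strictly dominates Y.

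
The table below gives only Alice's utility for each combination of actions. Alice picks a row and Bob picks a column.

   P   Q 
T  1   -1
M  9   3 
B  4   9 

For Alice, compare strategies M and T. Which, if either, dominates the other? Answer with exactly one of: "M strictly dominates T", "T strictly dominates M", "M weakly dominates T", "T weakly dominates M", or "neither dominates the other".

M's payoffs vs T's, by Bob's action — P: 9>1, Q: 3>-1.
M gives a strictly higher payoff against each choice by Bob, so M strictly dominates T.

M strictly dominates T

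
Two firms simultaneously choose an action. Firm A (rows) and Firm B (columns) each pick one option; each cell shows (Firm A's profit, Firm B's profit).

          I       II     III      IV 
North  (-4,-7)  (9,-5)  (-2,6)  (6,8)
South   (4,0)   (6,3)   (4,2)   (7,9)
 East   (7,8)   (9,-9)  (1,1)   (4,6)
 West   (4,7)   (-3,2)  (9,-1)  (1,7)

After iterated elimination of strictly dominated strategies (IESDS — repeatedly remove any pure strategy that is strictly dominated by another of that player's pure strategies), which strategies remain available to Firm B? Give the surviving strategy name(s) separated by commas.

Column II is eliminated: IV beats it against every remaining row (North: 8>-5, South: 9>3, East: 6>-9, West: 7>2).
Firm A's strategy North is strictly dominated by South (I: 4>-4, III: 4>-2, IV: 7>6) and is removed.
For Firm B, IV strictly dominates III on the remaining rows (South: 9>2, East: 6>1, West: 7>-1); eliminate III.
Firm A's strategy West is strictly dominated by East (I: 7>4, IV: 4>1) and is removed.
Among the remaining strategies, none is strictly dominated by another pure strategy of the same player, so the elimination stops.
Surviving strategies — Firm A: {South, East}; Firm B: {I, IV}.

I, IV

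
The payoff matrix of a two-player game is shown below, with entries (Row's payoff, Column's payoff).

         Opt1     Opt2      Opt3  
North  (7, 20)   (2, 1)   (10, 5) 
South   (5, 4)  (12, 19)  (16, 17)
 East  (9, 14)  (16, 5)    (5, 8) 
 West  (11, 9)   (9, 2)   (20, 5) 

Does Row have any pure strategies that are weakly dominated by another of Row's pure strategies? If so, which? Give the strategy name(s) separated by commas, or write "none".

North

North: dominated, since West does at least as well everywhere (Opt1: 11>7, Opt2: 9>2, Opt3: 20>10).
South: no other strategy beats it everywhere (North at Opt2 (12>2); East at Opt3 (16>5); West at Opt2 (12>9)).
East is not dominated — it holds its own against North at Opt1 (9>7); South at Opt1 (9>5); West at Opt2 (16>9).
West is not dominated — it holds its own against North at Opt1 (11>7); South at Opt1 (11>5); East at Opt1 (11>9).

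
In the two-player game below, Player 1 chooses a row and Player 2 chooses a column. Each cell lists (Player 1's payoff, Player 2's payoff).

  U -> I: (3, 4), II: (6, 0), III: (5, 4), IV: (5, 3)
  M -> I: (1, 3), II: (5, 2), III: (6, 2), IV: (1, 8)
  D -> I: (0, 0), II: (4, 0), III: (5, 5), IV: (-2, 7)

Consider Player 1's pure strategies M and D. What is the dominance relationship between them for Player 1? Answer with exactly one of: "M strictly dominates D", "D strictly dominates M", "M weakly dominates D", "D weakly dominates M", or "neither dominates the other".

M strictly dominates D

M's payoffs vs D's, by Player 2's action — I: 1>0, II: 5>4, III: 6>5, IV: 1>-2.
M gives a strictly higher payoff against each choice by Player 2, so M strictly dominates D.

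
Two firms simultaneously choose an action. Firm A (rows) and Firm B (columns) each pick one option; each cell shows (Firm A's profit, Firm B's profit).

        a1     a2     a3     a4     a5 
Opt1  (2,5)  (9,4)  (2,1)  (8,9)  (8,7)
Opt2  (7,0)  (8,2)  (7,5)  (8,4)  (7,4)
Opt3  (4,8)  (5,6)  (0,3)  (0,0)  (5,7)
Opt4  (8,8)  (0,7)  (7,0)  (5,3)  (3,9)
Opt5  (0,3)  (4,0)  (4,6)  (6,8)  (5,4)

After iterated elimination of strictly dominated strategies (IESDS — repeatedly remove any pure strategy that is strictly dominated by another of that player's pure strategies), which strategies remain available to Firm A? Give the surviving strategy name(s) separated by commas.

Opt1, Opt2, Opt4

Row Opt3 is eliminated: Opt2 beats it against every remaining column (a1: 7>4, a2: 8>5, a3: 7>0, a4: 8>0, a5: 7>5).
For Firm A, Opt2 strictly dominates Opt5 on the remaining columns (a1: 7>0, a2: 8>4, a3: 7>4, a4: 8>6, a5: 7>5); eliminate Opt5.
Firm B's strategy a1 is strictly dominated by a5 (Opt1: 7>5, Opt2: 4>0, Opt4: 9>8) and is removed.
Firm B's strategy a2 is strictly dominated by a5 (Opt1: 7>4, Opt2: 4>2, Opt4: 9>7) and is removed.
Among the remaining strategies, none is strictly dominated by another pure strategy of the same player, so the elimination stops.
Surviving strategies — Firm A: {Opt1, Opt2, Opt4}; Firm B: {a3, a4, a5}.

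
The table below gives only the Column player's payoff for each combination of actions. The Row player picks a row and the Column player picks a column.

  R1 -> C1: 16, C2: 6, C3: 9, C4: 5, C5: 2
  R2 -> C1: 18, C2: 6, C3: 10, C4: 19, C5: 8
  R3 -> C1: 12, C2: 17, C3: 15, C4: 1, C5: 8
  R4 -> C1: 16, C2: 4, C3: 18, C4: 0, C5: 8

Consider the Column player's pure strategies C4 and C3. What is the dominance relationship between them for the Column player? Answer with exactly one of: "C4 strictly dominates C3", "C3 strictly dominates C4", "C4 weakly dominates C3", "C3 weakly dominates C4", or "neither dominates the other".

Compare C4 to C3 across every action of the Row player: R1: 5<9, R2: 19>10, R3: 1<15, R4: 0<18.
C4 does better at R2 but worse at R1, R3, R4; neither strategy dominates the other.

neither dominates the other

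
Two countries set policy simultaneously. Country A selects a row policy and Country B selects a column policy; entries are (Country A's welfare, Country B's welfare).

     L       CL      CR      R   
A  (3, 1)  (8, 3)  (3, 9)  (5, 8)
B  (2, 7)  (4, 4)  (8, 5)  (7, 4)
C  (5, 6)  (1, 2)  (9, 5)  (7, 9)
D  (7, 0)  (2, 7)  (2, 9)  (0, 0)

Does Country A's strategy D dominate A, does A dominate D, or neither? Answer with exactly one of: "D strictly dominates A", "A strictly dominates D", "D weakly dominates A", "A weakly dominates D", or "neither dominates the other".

neither dominates the other

D's payoffs vs A's, by Country B's action — L: 7>3, CL: 2<8, CR: 2<3, R: 0<5.
D does better at L but worse at CL, CR, R; neither strategy dominates the other.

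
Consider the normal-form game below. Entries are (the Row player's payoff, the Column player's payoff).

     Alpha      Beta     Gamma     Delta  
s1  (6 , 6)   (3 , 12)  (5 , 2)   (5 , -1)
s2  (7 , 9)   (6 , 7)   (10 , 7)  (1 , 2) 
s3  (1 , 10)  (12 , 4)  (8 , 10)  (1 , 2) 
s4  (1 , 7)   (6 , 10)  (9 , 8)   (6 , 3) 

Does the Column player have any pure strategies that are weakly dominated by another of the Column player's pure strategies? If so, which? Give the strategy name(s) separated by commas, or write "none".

Alpha: no other strategy beats it everywhere (Beta at s2 (9>7); Gamma at s1 (6>2); Delta at s1 (6>-1)).
Beta is not dominated — it holds its own against Alpha at s1 (12>6); Gamma at s1 (12>2); Delta at s1 (12>-1).
Nothing dominates Gamma: Alpha at s4 (8>7); Beta at s3 (10>4); Delta at s1 (2>-1).
Delta: dominated, since Alpha does at least as well everywhere (s1: 6>-1, s2: 9>2, s3: 10>2, s4: 7>3).

Delta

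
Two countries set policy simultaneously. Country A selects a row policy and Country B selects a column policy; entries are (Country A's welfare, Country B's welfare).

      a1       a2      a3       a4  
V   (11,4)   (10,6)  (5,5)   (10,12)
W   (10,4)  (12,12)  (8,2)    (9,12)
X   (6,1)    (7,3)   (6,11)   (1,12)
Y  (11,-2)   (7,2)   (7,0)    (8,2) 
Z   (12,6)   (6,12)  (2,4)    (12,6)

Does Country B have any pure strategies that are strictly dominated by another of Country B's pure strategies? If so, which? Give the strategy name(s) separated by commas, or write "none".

a1, a3

a1: dominated, since a2 does at least as well everywhere (V: 6>4, W: 12>4, X: 3>1, Y: 2>-2, Z: 12>6).
Nothing dominates a2: a1 at V (6>4); a3 at V (6>5); a4 at W (12=12).
a3: dominated, since a4 does at least as well everywhere (V: 12>5, W: 12>2, X: 12>11, Y: 2>0, Z: 6>4).
a4: no other strategy beats it everywhere (a1 at V (12>4); a2 at V (12>6); a3 at V (12>5)).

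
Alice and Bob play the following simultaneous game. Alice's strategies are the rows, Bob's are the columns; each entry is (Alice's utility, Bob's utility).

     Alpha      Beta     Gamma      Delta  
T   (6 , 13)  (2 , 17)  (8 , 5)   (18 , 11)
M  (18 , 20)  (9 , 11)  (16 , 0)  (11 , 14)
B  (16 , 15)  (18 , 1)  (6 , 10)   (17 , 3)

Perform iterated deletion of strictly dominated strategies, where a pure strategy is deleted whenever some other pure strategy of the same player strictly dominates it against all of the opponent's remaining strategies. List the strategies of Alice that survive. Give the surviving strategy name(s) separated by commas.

M

For Bob, Alpha strictly dominates Gamma on the remaining rows (T: 13>5, M: 20>0, B: 15>10); eliminate Gamma.
Column Delta is eliminated: Alpha beats it against every remaining row (T: 13>11, M: 20>14, B: 15>3).
For Alice, M strictly dominates T on the remaining columns (Alpha: 18>6, Beta: 9>2); eliminate T.
For Bob, Alpha strictly dominates Beta on the remaining rows (M: 20>11, B: 15>1); eliminate Beta.
Row B is eliminated: M beats it against every remaining column (Alpha: 18>16).
Among the remaining strategies, none is strictly dominated by another pure strategy of the same player, so the elimination stops.
Surviving strategies — Alice: {M}; Bob: {Alpha}.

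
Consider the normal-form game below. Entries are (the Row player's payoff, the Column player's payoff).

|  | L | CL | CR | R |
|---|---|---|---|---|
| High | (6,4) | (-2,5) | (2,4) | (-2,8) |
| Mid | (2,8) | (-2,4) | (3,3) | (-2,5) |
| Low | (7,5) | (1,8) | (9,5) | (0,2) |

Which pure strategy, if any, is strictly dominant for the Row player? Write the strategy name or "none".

Low vs High: L: 7>6, CL: 1>-2, CR: 9>2, R: 0>-2.
Low vs Mid: L: 7>2, CL: 1>-2, CR: 9>3, R: 0>-2.
Low strictly beats every other strategy against every opponent action, so it is strictly dominant.

Low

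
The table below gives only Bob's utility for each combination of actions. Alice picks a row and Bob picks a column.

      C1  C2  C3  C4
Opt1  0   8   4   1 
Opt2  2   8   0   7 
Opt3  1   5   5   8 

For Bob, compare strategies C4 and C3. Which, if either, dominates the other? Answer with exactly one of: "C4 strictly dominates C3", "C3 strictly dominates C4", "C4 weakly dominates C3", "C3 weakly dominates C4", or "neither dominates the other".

Compare C4 to C3 across each choice by Alice: Opt1: 1<4, Opt2: 7>0, Opt3: 8>5.
C4 does better at Opt2, Opt3 but worse at Opt1; neither strategy dominates the other.

neither dominates the other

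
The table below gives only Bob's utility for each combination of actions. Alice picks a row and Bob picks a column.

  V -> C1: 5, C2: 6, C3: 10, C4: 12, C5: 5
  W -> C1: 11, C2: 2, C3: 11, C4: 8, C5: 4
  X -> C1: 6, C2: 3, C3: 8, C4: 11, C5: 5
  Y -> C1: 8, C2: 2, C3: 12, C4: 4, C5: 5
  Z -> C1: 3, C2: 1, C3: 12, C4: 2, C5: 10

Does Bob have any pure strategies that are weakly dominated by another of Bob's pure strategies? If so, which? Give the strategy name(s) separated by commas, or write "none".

C1: dominated, since C3 does at least as well everywhere (V: 10>5, W: 11=11, X: 8>6, Y: 12>8, Z: 12>3).
C3 weakly dominates C2 — V: 10>6, W: 11>2, X: 8>3, Y: 12>2, Z: 12>1.
C3: no other strategy beats it everywhere (C1 at V (10>5); C2 at V (10>6); C4 at W (11>8); C5 at V (10>5)).
C4: no other strategy beats it everywhere (C1 at V (12>5); C2 at V (12>6); C3 at V (12>10); C5 at V (12>5)).
C5 is weakly dominated by C3 (V: 10>5, W: 11>4, X: 8>5, Y: 12>5, Z: 12>10).

C1, C2, C5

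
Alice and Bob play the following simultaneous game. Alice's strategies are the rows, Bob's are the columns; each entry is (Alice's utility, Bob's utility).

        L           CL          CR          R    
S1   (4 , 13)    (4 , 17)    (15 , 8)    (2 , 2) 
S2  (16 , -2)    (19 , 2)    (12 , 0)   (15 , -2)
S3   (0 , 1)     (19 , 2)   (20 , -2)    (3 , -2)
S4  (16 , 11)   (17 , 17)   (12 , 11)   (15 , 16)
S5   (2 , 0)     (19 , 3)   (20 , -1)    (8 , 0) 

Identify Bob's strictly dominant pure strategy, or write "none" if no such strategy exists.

CL

CL vs L: S1: 17>13, S2: 2>-2, S3: 2>1, S4: 17>11, S5: 3>0.
CL vs CR: S1: 17>8, S2: 2>0, S3: 2>-2, S4: 17>11, S5: 3>-1.
CL vs R: S1: 17>2, S2: 2>-2, S3: 2>-2, S4: 17>16, S5: 3>0.
CL strictly beats every other strategy against every opponent action, so it is strictly dominant.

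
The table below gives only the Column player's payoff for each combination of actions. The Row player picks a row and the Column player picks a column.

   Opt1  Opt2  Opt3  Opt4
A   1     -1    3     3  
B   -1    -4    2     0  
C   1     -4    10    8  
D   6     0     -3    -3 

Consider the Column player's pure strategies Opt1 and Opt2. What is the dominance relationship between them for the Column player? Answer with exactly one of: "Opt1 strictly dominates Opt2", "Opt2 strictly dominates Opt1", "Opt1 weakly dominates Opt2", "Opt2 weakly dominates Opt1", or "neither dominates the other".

Opt1's payoffs vs Opt2's, by the Row player's action — A: 1>-1, B: -1>-4, C: 1>-4, D: 6>0.
Opt1 gives a strictly higher payoff against every action of the Row player, so Opt1 strictly dominates Opt2.

Opt1 strictly dominates Opt2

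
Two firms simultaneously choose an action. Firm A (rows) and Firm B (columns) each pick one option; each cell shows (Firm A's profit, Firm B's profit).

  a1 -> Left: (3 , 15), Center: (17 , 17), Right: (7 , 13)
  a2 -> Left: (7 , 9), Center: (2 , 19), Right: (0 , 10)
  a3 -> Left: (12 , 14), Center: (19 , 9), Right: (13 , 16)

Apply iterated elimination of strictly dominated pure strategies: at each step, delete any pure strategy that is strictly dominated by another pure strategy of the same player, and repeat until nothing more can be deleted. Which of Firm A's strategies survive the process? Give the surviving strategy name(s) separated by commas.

Row a1 is eliminated: a3 beats it against every remaining column (Left: 12>3, Center: 19>17, Right: 13>7).
Firm A's strategy a2 is strictly dominated by a3 (Left: 12>7, Center: 19>2, Right: 13>0) and is removed.
For Firm B, Right strictly dominates Left on the remaining rows (a3: 16>14); eliminate Left.
For Firm B, Right strictly dominates Center on the remaining rows (a3: 16>9); eliminate Center.
Among the remaining strategies, none is strictly dominated by another pure strategy of the same player, so the elimination stops.
Surviving strategies — Firm A: {a3}; Firm B: {Right}.

a3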